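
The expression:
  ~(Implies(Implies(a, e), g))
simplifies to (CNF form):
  ~g & (e | ~a)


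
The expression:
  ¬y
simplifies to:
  ¬y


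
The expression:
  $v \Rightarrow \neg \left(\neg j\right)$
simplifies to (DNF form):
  $j \vee \neg v$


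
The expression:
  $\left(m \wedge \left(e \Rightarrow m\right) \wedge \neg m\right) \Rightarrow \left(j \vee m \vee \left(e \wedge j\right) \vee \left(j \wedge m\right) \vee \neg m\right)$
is always true.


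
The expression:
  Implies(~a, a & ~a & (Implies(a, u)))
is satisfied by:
  {a: True}


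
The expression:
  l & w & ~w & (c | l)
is never true.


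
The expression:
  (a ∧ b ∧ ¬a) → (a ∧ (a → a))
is always true.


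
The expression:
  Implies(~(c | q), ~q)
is always true.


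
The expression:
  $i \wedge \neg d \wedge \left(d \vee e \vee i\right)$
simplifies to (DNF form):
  $i \wedge \neg d$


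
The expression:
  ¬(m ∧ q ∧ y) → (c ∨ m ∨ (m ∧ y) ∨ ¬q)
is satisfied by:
  {c: True, m: True, q: False}
  {c: True, q: False, m: False}
  {m: True, q: False, c: False}
  {m: False, q: False, c: False}
  {c: True, m: True, q: True}
  {c: True, q: True, m: False}
  {m: True, q: True, c: False}


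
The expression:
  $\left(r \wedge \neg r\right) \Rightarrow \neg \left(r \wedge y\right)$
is always true.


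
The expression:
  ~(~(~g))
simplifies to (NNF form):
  ~g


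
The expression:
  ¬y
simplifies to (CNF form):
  ¬y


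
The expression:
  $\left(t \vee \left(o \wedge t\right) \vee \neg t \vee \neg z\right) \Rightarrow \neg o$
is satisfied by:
  {o: False}


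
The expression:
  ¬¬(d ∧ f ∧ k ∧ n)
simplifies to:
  d ∧ f ∧ k ∧ n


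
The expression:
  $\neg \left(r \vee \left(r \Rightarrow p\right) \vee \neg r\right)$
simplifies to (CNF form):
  $\text{False}$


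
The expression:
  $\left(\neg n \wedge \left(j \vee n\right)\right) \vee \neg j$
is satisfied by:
  {n: False, j: False}
  {j: True, n: False}
  {n: True, j: False}


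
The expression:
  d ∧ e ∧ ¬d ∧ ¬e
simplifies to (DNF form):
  False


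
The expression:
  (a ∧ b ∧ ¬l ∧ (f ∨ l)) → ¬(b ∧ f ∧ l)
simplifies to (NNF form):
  True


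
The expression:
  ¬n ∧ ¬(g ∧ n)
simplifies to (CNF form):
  ¬n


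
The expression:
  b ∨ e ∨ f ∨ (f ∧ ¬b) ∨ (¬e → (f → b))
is always true.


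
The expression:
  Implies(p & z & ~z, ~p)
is always true.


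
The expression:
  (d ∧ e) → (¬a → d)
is always true.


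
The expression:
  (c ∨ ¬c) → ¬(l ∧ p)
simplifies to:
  ¬l ∨ ¬p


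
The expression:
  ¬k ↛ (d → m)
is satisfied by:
  {d: True, k: False, m: False}


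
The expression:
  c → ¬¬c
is always true.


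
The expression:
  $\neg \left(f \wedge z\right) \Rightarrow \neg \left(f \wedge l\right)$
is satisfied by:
  {z: True, l: False, f: False}
  {l: False, f: False, z: False}
  {f: True, z: True, l: False}
  {f: True, l: False, z: False}
  {z: True, l: True, f: False}
  {l: True, z: False, f: False}
  {f: True, l: True, z: True}


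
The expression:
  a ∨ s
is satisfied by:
  {a: True, s: True}
  {a: True, s: False}
  {s: True, a: False}


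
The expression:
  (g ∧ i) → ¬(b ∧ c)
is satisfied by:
  {g: False, c: False, b: False, i: False}
  {i: True, g: False, c: False, b: False}
  {b: True, g: False, c: False, i: False}
  {i: True, b: True, g: False, c: False}
  {c: True, i: False, g: False, b: False}
  {i: True, c: True, g: False, b: False}
  {b: True, c: True, i: False, g: False}
  {i: True, b: True, c: True, g: False}
  {g: True, b: False, c: False, i: False}
  {i: True, g: True, b: False, c: False}
  {b: True, g: True, i: False, c: False}
  {i: True, b: True, g: True, c: False}
  {c: True, g: True, b: False, i: False}
  {i: True, c: True, g: True, b: False}
  {b: True, c: True, g: True, i: False}


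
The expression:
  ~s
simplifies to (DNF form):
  ~s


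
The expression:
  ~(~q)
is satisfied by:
  {q: True}


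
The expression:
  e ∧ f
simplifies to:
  e ∧ f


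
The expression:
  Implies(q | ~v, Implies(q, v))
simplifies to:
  v | ~q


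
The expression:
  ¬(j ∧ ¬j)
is always true.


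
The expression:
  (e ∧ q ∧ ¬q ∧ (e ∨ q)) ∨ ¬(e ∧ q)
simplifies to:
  ¬e ∨ ¬q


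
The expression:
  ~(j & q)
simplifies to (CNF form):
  ~j | ~q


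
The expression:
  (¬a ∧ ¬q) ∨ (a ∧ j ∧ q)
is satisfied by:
  {j: True, a: False, q: False}
  {a: False, q: False, j: False}
  {q: True, j: True, a: True}


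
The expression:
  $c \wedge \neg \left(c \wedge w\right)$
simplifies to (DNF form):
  $c \wedge \neg w$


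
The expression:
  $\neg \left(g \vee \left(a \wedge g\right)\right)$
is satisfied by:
  {g: False}


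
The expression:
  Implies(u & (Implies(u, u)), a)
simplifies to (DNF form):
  a | ~u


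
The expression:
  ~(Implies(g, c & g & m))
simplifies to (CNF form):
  g & (~c | ~m)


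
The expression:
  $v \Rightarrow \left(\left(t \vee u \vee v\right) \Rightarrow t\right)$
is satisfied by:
  {t: True, v: False}
  {v: False, t: False}
  {v: True, t: True}


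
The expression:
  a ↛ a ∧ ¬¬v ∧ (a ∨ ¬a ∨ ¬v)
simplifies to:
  False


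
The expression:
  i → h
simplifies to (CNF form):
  h ∨ ¬i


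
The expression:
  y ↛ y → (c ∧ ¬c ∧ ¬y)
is always true.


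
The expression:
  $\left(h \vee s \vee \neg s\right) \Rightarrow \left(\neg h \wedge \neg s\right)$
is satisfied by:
  {h: False, s: False}


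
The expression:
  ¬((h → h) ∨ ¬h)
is never true.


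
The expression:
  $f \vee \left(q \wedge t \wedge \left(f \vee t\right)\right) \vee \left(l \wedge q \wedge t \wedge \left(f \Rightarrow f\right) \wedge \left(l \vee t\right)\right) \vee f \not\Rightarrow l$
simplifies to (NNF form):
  $f \vee \left(q \wedge t\right)$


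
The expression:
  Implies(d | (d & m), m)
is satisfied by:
  {m: True, d: False}
  {d: False, m: False}
  {d: True, m: True}


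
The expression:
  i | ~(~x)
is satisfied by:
  {i: True, x: True}
  {i: True, x: False}
  {x: True, i: False}


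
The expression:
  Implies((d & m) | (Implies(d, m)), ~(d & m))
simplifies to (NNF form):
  ~d | ~m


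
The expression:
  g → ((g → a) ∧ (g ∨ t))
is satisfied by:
  {a: True, g: False}
  {g: False, a: False}
  {g: True, a: True}


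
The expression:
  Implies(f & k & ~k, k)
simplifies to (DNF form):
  True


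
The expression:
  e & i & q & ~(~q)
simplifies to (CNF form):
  e & i & q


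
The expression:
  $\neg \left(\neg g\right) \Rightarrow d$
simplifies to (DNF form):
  $d \vee \neg g$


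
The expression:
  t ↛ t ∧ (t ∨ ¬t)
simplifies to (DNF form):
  False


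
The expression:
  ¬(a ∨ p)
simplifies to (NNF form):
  ¬a ∧ ¬p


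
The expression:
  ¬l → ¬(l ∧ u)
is always true.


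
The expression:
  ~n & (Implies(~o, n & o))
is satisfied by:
  {o: True, n: False}


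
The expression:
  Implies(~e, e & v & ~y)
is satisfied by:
  {e: True}


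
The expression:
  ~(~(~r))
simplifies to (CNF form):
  ~r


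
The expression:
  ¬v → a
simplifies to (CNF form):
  a ∨ v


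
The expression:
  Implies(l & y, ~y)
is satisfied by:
  {l: False, y: False}
  {y: True, l: False}
  {l: True, y: False}


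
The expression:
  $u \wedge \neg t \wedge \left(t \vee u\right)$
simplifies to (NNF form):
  $u \wedge \neg t$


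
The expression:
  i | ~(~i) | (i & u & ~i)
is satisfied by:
  {i: True}


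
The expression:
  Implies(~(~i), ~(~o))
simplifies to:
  o | ~i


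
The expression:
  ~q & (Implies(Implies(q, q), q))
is never true.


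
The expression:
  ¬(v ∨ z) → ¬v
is always true.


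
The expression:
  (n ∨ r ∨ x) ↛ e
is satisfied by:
  {r: True, n: True, x: True, e: False}
  {r: True, n: True, e: False, x: False}
  {r: True, x: True, e: False, n: False}
  {r: True, e: False, x: False, n: False}
  {n: True, x: True, e: False, r: False}
  {n: True, e: False, x: False, r: False}
  {x: True, n: False, e: False, r: False}


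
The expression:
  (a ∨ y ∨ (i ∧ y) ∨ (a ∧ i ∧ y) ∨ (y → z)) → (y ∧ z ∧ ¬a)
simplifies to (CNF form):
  y ∧ z ∧ ¬a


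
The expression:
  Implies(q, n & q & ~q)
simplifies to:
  ~q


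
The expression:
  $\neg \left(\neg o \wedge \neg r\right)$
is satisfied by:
  {r: True, o: True}
  {r: True, o: False}
  {o: True, r: False}


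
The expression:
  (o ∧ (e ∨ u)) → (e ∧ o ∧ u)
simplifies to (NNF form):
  (e ∧ u) ∨ (¬e ∧ ¬u) ∨ ¬o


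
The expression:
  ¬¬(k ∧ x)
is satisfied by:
  {x: True, k: True}


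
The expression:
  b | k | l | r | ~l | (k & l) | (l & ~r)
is always true.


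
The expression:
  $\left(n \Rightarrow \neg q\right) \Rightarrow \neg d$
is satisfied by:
  {n: True, q: True, d: False}
  {n: True, q: False, d: False}
  {q: True, n: False, d: False}
  {n: False, q: False, d: False}
  {n: True, d: True, q: True}


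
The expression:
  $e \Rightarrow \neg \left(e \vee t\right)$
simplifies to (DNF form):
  $\neg e$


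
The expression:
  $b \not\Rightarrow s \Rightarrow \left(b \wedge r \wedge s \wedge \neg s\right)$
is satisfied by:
  {s: True, b: False}
  {b: False, s: False}
  {b: True, s: True}


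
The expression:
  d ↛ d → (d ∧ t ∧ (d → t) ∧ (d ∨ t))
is always true.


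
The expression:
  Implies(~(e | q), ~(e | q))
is always true.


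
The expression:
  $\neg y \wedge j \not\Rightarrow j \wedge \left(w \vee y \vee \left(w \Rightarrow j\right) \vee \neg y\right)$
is never true.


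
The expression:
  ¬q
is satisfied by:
  {q: False}


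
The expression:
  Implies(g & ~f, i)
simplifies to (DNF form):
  f | i | ~g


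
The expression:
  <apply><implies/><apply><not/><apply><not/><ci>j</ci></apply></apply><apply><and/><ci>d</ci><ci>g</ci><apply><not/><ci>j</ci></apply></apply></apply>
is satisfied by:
  {j: False}


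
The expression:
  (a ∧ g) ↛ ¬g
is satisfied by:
  {a: True, g: True}


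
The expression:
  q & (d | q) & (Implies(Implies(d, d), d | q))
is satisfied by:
  {q: True}


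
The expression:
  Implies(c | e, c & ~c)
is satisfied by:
  {e: False, c: False}


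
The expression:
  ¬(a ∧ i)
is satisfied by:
  {a: False, i: False}
  {i: True, a: False}
  {a: True, i: False}


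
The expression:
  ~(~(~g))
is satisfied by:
  {g: False}


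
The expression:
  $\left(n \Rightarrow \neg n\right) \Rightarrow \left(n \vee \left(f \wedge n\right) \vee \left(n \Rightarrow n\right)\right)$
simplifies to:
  $\text{True}$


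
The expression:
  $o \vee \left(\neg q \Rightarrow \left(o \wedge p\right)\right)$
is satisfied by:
  {q: True, o: True}
  {q: True, o: False}
  {o: True, q: False}


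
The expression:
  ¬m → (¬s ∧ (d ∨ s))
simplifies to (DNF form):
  m ∨ (d ∧ ¬s)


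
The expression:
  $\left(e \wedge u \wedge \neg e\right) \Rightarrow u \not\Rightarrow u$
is always true.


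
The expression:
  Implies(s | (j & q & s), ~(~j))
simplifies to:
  j | ~s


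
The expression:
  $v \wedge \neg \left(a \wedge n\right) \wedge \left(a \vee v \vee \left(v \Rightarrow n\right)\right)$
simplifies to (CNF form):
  $v \wedge \left(\neg a \vee \neg n\right)$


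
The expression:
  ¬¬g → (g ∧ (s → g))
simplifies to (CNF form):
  True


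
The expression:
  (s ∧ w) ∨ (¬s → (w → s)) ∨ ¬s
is always true.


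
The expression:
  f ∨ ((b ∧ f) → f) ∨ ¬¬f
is always true.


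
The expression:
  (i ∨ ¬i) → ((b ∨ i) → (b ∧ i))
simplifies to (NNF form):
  (b ∧ i) ∨ (¬b ∧ ¬i)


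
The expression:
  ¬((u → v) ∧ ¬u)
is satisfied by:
  {u: True}


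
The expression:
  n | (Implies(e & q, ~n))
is always true.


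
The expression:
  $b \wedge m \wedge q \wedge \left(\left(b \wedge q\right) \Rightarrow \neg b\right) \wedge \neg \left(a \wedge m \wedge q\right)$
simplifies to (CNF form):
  $\text{False}$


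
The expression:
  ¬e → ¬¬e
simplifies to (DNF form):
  e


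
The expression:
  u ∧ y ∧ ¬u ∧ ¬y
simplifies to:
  False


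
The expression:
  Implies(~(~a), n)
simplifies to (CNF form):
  n | ~a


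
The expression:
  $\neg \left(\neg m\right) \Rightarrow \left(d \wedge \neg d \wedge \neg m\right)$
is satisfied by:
  {m: False}


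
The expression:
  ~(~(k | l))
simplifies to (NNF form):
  k | l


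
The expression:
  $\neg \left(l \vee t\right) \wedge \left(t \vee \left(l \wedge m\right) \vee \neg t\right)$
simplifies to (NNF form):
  $\neg l \wedge \neg t$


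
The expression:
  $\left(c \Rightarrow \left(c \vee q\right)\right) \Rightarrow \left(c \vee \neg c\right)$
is always true.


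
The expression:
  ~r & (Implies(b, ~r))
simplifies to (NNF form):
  ~r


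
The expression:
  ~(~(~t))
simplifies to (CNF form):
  ~t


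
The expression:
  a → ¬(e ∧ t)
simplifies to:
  ¬a ∨ ¬e ∨ ¬t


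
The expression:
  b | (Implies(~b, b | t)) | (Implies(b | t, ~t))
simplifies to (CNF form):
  True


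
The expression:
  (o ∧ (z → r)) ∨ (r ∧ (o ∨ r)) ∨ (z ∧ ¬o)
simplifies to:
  r ∨ (o ∧ ¬z) ∨ (z ∧ ¬o)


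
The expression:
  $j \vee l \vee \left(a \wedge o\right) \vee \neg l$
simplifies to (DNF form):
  $\text{True}$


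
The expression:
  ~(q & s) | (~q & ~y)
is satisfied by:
  {s: False, q: False}
  {q: True, s: False}
  {s: True, q: False}


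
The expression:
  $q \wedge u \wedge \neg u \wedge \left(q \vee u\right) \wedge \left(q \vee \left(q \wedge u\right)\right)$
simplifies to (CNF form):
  $\text{False}$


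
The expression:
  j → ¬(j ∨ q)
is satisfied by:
  {j: False}


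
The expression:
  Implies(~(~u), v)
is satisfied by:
  {v: True, u: False}
  {u: False, v: False}
  {u: True, v: True}


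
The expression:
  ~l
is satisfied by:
  {l: False}


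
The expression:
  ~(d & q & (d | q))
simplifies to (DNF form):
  ~d | ~q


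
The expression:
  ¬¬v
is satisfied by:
  {v: True}


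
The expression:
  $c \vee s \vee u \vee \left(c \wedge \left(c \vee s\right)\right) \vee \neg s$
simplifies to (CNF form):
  $\text{True}$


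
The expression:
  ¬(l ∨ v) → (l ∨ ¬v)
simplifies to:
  True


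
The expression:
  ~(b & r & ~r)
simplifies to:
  True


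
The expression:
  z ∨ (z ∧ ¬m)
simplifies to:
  z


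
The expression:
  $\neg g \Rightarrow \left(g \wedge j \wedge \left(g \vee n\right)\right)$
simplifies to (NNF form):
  $g$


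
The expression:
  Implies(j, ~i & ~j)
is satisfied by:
  {j: False}


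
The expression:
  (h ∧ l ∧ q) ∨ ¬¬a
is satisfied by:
  {a: True, h: True, l: True, q: True}
  {a: True, h: True, l: True, q: False}
  {a: True, h: True, q: True, l: False}
  {a: True, h: True, q: False, l: False}
  {a: True, l: True, q: True, h: False}
  {a: True, l: True, q: False, h: False}
  {a: True, l: False, q: True, h: False}
  {a: True, l: False, q: False, h: False}
  {h: True, l: True, q: True, a: False}


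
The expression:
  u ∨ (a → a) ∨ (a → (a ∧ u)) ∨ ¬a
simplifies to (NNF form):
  True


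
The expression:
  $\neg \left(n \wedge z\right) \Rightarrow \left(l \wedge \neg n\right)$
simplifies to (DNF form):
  $\left(l \wedge \neg n\right) \vee \left(n \wedge z\right)$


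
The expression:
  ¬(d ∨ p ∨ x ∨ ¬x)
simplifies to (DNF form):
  False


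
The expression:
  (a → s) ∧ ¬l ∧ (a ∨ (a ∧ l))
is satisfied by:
  {a: True, s: True, l: False}


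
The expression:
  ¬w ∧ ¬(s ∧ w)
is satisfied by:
  {w: False}


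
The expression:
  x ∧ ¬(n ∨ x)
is never true.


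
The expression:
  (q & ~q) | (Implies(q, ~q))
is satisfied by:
  {q: False}


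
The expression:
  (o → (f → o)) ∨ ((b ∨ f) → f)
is always true.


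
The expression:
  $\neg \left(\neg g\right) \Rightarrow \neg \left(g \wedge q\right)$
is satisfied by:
  {g: False, q: False}
  {q: True, g: False}
  {g: True, q: False}


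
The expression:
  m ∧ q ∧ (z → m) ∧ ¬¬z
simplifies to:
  m ∧ q ∧ z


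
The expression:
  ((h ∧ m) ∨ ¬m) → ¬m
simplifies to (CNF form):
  ¬h ∨ ¬m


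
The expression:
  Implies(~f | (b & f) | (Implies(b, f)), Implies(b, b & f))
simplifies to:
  f | ~b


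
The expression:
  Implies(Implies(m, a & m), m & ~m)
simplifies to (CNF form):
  m & ~a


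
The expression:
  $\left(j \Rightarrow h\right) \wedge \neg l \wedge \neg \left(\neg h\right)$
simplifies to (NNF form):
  $h \wedge \neg l$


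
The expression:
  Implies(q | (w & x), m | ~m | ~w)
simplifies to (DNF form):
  True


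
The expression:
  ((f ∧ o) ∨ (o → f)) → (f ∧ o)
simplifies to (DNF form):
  o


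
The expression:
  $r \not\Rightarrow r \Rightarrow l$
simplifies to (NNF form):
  $\text{True}$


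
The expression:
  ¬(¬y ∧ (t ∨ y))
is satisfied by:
  {y: True, t: False}
  {t: False, y: False}
  {t: True, y: True}


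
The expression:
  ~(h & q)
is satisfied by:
  {h: False, q: False}
  {q: True, h: False}
  {h: True, q: False}


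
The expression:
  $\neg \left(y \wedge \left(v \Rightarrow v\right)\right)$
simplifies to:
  $\neg y$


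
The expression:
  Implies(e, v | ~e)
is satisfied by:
  {v: True, e: False}
  {e: False, v: False}
  {e: True, v: True}


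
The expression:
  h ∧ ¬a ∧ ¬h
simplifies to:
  False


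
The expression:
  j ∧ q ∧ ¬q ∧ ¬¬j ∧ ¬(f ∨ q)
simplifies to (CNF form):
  False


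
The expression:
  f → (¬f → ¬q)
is always true.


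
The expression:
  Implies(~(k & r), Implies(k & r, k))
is always true.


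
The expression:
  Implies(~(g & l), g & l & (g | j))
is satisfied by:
  {g: True, l: True}


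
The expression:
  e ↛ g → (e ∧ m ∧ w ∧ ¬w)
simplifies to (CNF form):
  g ∨ ¬e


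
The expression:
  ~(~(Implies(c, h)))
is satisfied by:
  {h: True, c: False}
  {c: False, h: False}
  {c: True, h: True}


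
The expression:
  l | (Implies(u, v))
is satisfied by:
  {v: True, l: True, u: False}
  {v: True, u: False, l: False}
  {l: True, u: False, v: False}
  {l: False, u: False, v: False}
  {v: True, l: True, u: True}
  {v: True, u: True, l: False}
  {l: True, u: True, v: False}


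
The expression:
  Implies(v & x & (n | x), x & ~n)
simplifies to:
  ~n | ~v | ~x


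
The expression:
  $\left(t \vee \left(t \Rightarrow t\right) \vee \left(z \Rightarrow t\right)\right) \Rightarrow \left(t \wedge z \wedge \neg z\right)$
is never true.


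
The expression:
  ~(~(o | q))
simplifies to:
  o | q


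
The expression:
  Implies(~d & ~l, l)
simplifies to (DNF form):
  d | l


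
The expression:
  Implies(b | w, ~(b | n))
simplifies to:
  ~b & (~n | ~w)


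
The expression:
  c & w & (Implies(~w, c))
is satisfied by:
  {c: True, w: True}


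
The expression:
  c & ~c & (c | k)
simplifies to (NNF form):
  False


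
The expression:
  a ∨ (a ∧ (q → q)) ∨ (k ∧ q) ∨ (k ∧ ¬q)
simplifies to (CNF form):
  a ∨ k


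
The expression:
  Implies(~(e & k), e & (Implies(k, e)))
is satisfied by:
  {e: True}


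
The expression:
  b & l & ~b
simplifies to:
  False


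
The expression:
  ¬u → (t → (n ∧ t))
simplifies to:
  n ∨ u ∨ ¬t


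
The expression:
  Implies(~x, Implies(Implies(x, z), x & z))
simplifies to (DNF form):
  x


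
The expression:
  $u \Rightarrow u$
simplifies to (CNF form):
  $\text{True}$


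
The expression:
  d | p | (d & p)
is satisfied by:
  {d: True, p: True}
  {d: True, p: False}
  {p: True, d: False}


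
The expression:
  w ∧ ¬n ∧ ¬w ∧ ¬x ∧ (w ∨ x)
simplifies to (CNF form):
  False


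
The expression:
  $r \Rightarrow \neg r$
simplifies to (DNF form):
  $\neg r$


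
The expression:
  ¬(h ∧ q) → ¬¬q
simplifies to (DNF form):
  q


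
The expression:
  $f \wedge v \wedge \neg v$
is never true.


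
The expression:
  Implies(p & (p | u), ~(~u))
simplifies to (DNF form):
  u | ~p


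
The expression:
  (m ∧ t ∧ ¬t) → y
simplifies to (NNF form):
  True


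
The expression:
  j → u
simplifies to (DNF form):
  u ∨ ¬j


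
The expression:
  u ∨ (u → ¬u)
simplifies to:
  True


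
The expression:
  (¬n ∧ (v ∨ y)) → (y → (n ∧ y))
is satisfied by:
  {n: True, y: False}
  {y: False, n: False}
  {y: True, n: True}


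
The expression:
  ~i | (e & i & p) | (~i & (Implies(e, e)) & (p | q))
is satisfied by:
  {p: True, e: True, i: False}
  {p: True, e: False, i: False}
  {e: True, p: False, i: False}
  {p: False, e: False, i: False}
  {i: True, p: True, e: True}


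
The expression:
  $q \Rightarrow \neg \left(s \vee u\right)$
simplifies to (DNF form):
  $\left(\neg s \wedge \neg u\right) \vee \neg q$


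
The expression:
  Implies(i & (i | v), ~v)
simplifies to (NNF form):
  ~i | ~v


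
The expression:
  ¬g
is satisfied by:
  {g: False}


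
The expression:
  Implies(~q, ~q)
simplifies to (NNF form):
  True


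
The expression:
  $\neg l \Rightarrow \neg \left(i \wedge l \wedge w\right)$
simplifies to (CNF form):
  $\text{True}$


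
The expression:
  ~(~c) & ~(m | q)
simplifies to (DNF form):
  c & ~m & ~q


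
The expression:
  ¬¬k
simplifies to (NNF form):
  k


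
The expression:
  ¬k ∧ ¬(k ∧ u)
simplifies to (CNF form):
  ¬k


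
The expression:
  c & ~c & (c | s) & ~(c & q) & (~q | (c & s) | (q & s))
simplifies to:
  False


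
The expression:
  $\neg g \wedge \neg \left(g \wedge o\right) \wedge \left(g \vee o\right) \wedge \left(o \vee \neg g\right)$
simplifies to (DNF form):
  $o \wedge \neg g$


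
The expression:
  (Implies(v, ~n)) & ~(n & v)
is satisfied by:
  {v: False, n: False}
  {n: True, v: False}
  {v: True, n: False}


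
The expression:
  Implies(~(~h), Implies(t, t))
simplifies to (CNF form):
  True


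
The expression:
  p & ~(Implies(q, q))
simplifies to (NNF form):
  False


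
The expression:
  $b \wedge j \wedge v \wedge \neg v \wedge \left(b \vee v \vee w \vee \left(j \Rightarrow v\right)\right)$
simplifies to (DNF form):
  $\text{False}$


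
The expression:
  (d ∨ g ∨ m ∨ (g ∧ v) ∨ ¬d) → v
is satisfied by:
  {v: True}


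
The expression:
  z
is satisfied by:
  {z: True}


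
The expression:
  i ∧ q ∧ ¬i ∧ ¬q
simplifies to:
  False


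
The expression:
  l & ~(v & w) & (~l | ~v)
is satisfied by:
  {l: True, v: False}


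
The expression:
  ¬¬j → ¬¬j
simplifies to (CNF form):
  True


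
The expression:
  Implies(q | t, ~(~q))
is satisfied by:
  {q: True, t: False}
  {t: False, q: False}
  {t: True, q: True}


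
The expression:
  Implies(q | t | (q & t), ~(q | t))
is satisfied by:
  {q: False, t: False}


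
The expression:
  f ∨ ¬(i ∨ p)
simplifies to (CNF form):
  (f ∨ ¬i) ∧ (f ∨ ¬p)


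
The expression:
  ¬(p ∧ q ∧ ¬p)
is always true.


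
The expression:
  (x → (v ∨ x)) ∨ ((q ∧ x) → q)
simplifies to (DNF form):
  True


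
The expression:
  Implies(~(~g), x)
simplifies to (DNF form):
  x | ~g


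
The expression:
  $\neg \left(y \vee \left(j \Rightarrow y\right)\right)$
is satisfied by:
  {j: True, y: False}


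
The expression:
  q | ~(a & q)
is always true.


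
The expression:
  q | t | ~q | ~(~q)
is always true.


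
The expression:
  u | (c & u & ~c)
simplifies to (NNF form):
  u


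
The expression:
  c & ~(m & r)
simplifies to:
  c & (~m | ~r)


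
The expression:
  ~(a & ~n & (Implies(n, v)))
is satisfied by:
  {n: True, a: False}
  {a: False, n: False}
  {a: True, n: True}


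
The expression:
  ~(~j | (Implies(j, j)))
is never true.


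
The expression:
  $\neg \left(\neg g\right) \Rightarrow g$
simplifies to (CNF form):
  $\text{True}$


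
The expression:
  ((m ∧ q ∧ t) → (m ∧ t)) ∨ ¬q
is always true.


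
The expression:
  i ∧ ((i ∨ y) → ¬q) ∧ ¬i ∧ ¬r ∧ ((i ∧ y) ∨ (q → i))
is never true.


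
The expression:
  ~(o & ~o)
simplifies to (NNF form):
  True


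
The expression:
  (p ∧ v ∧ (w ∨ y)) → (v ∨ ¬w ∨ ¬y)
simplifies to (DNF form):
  True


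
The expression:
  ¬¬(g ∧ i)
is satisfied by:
  {i: True, g: True}


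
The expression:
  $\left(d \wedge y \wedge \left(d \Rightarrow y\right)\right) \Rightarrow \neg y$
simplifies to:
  $\neg d \vee \neg y$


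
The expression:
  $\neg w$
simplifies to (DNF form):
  $\neg w$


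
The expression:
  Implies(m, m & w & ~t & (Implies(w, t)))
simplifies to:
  ~m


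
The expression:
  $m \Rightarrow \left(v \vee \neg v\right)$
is always true.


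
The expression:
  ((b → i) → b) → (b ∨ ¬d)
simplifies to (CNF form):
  True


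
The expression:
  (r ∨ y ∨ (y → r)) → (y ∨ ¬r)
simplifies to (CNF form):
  y ∨ ¬r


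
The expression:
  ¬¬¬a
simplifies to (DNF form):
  ¬a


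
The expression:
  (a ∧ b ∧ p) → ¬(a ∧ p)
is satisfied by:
  {p: False, a: False, b: False}
  {b: True, p: False, a: False}
  {a: True, p: False, b: False}
  {b: True, a: True, p: False}
  {p: True, b: False, a: False}
  {b: True, p: True, a: False}
  {a: True, p: True, b: False}


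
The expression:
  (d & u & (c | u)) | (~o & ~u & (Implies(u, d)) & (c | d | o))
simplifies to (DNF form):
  (d & u) | (d & ~o) | (c & d & u) | (c & d & ~o) | (c & u & ~u) | (d & u & ~u) | (c & ~o & ~u) | (d & ~o & ~u)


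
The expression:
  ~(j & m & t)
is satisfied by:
  {m: False, t: False, j: False}
  {j: True, m: False, t: False}
  {t: True, m: False, j: False}
  {j: True, t: True, m: False}
  {m: True, j: False, t: False}
  {j: True, m: True, t: False}
  {t: True, m: True, j: False}


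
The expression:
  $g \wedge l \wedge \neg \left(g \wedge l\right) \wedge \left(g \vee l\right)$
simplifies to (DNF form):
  $\text{False}$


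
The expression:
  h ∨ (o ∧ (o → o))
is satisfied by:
  {o: True, h: True}
  {o: True, h: False}
  {h: True, o: False}


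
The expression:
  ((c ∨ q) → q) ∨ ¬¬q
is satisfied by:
  {q: True, c: False}
  {c: False, q: False}
  {c: True, q: True}


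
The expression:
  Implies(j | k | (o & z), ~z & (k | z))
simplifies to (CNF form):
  (k | ~j) & (~k | ~z) & (~o | ~z)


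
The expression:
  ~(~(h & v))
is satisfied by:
  {h: True, v: True}


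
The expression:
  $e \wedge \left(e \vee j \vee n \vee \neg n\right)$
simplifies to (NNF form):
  $e$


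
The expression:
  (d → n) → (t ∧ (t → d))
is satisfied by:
  {d: True, t: True, n: False}
  {d: True, t: False, n: False}
  {d: True, n: True, t: True}


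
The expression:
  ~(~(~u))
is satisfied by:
  {u: False}


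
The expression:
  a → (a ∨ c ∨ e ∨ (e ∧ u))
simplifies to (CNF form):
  True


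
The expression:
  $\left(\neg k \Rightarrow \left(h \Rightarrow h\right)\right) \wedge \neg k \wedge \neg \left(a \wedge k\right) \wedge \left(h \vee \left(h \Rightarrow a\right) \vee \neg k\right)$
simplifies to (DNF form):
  $\neg k$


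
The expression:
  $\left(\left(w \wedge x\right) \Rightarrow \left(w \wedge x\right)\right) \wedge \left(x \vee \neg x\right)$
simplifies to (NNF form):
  $\text{True}$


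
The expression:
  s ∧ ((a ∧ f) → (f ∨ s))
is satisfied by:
  {s: True}


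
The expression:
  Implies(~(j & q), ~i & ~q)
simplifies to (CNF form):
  (j | ~i) & (j | ~q) & (q | ~i) & (q | ~q)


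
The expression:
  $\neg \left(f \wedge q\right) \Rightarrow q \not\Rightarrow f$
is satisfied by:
  {q: True}


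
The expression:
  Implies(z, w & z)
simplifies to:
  w | ~z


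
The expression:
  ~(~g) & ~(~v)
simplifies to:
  g & v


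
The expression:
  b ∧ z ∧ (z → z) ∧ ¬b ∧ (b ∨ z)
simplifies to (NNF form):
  False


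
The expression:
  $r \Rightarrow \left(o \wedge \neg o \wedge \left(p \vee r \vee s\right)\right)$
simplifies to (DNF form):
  $\neg r$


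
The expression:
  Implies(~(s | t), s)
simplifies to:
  s | t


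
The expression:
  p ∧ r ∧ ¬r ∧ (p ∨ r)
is never true.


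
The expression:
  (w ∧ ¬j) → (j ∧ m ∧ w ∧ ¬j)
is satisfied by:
  {j: True, w: False}
  {w: False, j: False}
  {w: True, j: True}


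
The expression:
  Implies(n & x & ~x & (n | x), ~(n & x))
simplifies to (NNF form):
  True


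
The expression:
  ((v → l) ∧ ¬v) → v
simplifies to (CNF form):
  v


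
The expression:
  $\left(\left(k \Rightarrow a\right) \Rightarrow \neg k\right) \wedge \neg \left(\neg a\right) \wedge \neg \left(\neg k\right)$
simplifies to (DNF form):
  $\text{False}$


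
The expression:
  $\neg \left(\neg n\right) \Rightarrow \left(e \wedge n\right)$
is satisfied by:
  {e: True, n: False}
  {n: False, e: False}
  {n: True, e: True}


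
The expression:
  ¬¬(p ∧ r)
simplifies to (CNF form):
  p ∧ r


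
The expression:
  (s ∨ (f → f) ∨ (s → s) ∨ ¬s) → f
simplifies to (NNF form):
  f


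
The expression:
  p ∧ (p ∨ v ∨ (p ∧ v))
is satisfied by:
  {p: True}


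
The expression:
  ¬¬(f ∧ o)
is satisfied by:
  {f: True, o: True}


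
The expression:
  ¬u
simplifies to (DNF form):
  ¬u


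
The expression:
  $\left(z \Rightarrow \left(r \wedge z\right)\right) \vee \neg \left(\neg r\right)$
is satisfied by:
  {r: True, z: False}
  {z: False, r: False}
  {z: True, r: True}


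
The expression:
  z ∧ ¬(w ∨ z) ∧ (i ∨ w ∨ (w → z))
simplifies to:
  False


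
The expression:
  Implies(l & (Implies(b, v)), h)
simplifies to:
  h | ~l | (b & ~v)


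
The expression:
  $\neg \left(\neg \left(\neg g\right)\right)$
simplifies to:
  $\neg g$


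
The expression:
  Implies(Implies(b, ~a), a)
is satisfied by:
  {a: True}


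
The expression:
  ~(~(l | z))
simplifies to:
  l | z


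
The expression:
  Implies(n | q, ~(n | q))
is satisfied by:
  {n: False, q: False}


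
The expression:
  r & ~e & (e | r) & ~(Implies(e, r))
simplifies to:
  False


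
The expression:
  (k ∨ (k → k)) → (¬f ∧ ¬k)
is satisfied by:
  {f: False, k: False}


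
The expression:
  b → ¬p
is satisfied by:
  {p: False, b: False}
  {b: True, p: False}
  {p: True, b: False}


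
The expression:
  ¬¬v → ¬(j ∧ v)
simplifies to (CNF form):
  ¬j ∨ ¬v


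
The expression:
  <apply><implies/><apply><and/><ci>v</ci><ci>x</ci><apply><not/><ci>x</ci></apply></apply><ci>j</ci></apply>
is always true.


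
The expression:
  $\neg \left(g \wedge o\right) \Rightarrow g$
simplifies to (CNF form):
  $g$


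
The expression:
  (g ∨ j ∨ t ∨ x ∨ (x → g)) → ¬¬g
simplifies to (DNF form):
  g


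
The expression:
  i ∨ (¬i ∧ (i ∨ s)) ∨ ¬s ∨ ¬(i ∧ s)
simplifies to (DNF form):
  True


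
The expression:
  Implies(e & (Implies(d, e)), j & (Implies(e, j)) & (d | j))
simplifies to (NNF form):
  j | ~e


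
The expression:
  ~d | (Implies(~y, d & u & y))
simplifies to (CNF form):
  y | ~d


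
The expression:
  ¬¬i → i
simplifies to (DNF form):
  True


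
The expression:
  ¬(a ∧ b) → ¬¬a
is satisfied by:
  {a: True}


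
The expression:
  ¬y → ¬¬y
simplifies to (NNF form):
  y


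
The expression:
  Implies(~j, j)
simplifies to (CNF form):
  j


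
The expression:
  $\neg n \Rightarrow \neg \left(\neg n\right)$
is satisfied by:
  {n: True}


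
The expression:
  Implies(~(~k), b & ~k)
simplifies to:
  ~k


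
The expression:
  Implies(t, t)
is always true.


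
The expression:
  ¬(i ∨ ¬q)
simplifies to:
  q ∧ ¬i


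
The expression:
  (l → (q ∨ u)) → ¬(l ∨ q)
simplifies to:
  ¬q ∧ (¬l ∨ ¬u)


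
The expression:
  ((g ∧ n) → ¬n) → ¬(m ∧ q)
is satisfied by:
  {n: True, g: True, m: False, q: False}
  {n: True, g: False, m: False, q: False}
  {g: True, n: False, m: False, q: False}
  {n: False, g: False, m: False, q: False}
  {n: True, q: True, g: True, m: False}
  {n: True, q: True, g: False, m: False}
  {q: True, g: True, n: False, m: False}
  {q: True, n: False, g: False, m: False}
  {n: True, m: True, g: True, q: False}
  {n: True, m: True, g: False, q: False}
  {m: True, g: True, n: False, q: False}
  {m: True, n: False, g: False, q: False}
  {n: True, q: True, m: True, g: True}


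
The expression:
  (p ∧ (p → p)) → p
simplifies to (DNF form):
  True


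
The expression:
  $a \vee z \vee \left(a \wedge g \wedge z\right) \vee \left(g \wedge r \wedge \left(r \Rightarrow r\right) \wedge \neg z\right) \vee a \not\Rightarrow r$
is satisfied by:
  {r: True, a: True, z: True, g: True}
  {r: True, a: True, z: True, g: False}
  {a: True, z: True, g: True, r: False}
  {a: True, z: True, g: False, r: False}
  {r: True, a: True, g: True, z: False}
  {r: True, a: True, g: False, z: False}
  {a: True, g: True, z: False, r: False}
  {a: True, g: False, z: False, r: False}
  {r: True, z: True, g: True, a: False}
  {r: True, z: True, g: False, a: False}
  {z: True, g: True, a: False, r: False}
  {z: True, a: False, g: False, r: False}
  {r: True, g: True, a: False, z: False}


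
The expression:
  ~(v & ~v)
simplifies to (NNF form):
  True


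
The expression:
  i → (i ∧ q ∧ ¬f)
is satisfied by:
  {q: True, i: False, f: False}
  {q: False, i: False, f: False}
  {f: True, q: True, i: False}
  {f: True, q: False, i: False}
  {i: True, q: True, f: False}


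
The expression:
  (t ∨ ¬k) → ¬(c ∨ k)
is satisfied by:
  {k: False, c: False, t: False}
  {t: True, k: False, c: False}
  {k: True, t: False, c: False}
  {c: True, k: True, t: False}


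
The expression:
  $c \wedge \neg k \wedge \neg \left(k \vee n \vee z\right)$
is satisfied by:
  {c: True, n: False, z: False, k: False}


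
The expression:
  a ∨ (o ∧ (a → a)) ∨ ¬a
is always true.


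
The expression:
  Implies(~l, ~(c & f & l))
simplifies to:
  True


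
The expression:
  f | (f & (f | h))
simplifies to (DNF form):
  f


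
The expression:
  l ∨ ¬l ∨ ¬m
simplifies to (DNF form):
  True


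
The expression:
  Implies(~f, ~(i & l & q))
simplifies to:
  f | ~i | ~l | ~q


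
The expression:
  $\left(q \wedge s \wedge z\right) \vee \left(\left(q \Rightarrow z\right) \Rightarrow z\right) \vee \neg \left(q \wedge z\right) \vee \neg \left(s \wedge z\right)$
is always true.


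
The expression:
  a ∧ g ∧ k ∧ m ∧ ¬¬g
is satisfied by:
  {a: True, m: True, g: True, k: True}


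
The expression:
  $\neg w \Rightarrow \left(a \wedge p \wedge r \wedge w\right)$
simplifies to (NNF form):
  $w$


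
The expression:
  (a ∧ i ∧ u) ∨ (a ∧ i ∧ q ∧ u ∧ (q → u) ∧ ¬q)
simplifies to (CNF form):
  a ∧ i ∧ u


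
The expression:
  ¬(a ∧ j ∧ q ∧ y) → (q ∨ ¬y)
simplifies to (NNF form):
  q ∨ ¬y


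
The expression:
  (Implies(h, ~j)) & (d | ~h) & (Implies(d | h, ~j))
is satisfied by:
  {h: False, d: False, j: False}
  {j: True, h: False, d: False}
  {d: True, h: False, j: False}
  {d: True, h: True, j: False}


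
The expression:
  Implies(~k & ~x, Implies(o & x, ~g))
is always true.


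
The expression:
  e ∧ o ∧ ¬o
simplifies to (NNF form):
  False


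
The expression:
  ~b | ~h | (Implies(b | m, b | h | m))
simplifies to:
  True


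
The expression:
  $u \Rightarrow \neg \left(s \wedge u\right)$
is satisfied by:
  {s: False, u: False}
  {u: True, s: False}
  {s: True, u: False}


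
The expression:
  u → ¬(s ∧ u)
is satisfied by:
  {s: False, u: False}
  {u: True, s: False}
  {s: True, u: False}


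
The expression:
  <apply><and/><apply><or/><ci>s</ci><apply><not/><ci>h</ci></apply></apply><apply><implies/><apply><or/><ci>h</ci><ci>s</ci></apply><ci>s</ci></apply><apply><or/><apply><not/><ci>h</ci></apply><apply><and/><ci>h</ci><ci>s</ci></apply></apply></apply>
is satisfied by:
  {s: True, h: False}
  {h: False, s: False}
  {h: True, s: True}


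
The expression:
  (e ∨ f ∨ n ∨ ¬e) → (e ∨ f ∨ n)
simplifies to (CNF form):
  e ∨ f ∨ n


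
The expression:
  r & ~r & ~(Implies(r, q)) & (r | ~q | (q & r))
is never true.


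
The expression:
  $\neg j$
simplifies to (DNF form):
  $\neg j$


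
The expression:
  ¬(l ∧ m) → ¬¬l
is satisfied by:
  {l: True}


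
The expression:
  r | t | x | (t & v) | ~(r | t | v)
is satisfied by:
  {r: True, x: True, t: True, v: False}
  {r: True, x: True, v: False, t: False}
  {r: True, t: True, v: False, x: False}
  {r: True, v: False, t: False, x: False}
  {x: True, t: True, v: False, r: False}
  {x: True, v: False, t: False, r: False}
  {t: True, x: False, v: False, r: False}
  {x: False, v: False, t: False, r: False}
  {x: True, r: True, v: True, t: True}
  {x: True, r: True, v: True, t: False}
  {r: True, v: True, t: True, x: False}
  {r: True, v: True, x: False, t: False}
  {t: True, v: True, x: True, r: False}
  {v: True, x: True, r: False, t: False}
  {v: True, t: True, r: False, x: False}


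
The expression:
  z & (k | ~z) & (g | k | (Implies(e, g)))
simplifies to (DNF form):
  k & z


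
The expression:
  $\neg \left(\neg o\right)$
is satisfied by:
  {o: True}


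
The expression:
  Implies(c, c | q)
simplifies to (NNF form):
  True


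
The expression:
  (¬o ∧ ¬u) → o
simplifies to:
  o ∨ u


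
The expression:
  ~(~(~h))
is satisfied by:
  {h: False}


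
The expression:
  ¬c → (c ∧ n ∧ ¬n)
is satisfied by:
  {c: True}


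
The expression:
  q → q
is always true.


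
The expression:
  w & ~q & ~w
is never true.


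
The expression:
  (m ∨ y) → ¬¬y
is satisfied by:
  {y: True, m: False}
  {m: False, y: False}
  {m: True, y: True}


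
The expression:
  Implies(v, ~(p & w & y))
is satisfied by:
  {p: False, v: False, y: False, w: False}
  {w: True, p: False, v: False, y: False}
  {y: True, p: False, v: False, w: False}
  {w: True, y: True, p: False, v: False}
  {v: True, w: False, p: False, y: False}
  {w: True, v: True, p: False, y: False}
  {y: True, v: True, w: False, p: False}
  {w: True, y: True, v: True, p: False}
  {p: True, y: False, v: False, w: False}
  {w: True, p: True, y: False, v: False}
  {y: True, p: True, w: False, v: False}
  {w: True, y: True, p: True, v: False}
  {v: True, p: True, y: False, w: False}
  {w: True, v: True, p: True, y: False}
  {y: True, v: True, p: True, w: False}
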